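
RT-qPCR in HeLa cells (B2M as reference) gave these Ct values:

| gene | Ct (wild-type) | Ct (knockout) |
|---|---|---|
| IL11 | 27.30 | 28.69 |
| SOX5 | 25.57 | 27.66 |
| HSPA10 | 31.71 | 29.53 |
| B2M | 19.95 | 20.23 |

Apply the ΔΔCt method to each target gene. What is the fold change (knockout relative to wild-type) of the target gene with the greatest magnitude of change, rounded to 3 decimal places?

IL11: ΔΔCt = (28.69−20.23) − (27.30−19.95) = 8.46 − 7.35 = 1.11; fold change = 2^-1.11 = 0.463
SOX5: ΔΔCt = (27.66−20.23) − (25.57−19.95) = 7.43 − 5.62 = 1.81; fold change = 2^-1.81 = 0.285
HSPA10: ΔΔCt = (29.53−20.23) − (31.71−19.95) = 9.30 − 11.76 = -2.46; fold change = 2^2.46 = 5.502
HSPA10 has the largest |ΔΔCt| = 2.46.

5.502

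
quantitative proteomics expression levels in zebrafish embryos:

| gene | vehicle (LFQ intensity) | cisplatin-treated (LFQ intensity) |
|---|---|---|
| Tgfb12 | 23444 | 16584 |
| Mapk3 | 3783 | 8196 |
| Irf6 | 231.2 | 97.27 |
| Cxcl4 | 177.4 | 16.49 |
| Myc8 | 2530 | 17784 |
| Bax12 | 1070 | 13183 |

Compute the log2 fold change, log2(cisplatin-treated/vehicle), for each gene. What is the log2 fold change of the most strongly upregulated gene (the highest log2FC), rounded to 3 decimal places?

log2(16584/23444) = -0.499  (Tgfb12)
log2(8196/3783) = 1.115  (Mapk3)
log2(97.27/231.2) = -1.249  (Irf6)
log2(16.49/177.4) = -3.427  (Cxcl4)
log2(17784/2530) = 2.813  (Myc8)
log2(13183/1070) = 3.623  (Bax12)
Bax12 is most strongly upregulated.

3.623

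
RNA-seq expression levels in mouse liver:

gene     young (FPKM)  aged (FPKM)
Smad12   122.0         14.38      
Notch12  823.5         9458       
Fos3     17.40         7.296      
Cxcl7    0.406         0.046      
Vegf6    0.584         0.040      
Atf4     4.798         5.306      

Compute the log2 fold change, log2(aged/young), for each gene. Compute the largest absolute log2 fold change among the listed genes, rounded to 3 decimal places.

log2(14.38/122.0) = -3.085  (Smad12)
log2(9458/823.5) = 3.522  (Notch12)
log2(7.296/17.40) = -1.254  (Fos3)
log2(0.046/0.406) = -3.142  (Cxcl7)
log2(0.040/0.584) = -3.868  (Vegf6)
log2(5.306/4.798) = 0.145  (Atf4)
The largest magnitude belongs to Vegf6.

3.868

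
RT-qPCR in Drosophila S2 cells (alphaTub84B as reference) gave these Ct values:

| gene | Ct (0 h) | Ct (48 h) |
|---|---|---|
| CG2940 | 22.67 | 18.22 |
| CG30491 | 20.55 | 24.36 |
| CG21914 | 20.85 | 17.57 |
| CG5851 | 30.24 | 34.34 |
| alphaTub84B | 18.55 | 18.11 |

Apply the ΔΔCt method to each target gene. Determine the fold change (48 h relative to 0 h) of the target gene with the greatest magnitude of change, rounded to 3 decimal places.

CG2940: ΔΔCt = (18.22−18.11) − (22.67−18.55) = 0.11 − 4.12 = -4.01; fold change = 2^4.01 = 16.111
CG30491: ΔΔCt = (24.36−18.11) − (20.55−18.55) = 6.25 − 2.00 = 4.25; fold change = 2^-4.25 = 0.053
CG21914: ΔΔCt = (17.57−18.11) − (20.85−18.55) = -0.54 − 2.30 = -2.84; fold change = 2^2.84 = 7.160
CG5851: ΔΔCt = (34.34−18.11) − (30.24−18.55) = 16.23 − 11.69 = 4.54; fold change = 2^-4.54 = 0.043
CG5851 has the largest |ΔΔCt| = 4.54.

0.043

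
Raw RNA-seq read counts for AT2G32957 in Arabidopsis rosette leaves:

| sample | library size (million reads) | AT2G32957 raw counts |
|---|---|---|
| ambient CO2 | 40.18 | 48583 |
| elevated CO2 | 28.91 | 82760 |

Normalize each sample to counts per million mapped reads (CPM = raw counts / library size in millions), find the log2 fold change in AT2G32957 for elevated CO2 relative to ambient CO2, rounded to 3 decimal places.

1.243

CPM(ambient CO2) = 48583 / 40.18 = 1209.1339
CPM(elevated CO2) = 82760 / 28.91 = 2862.6773
Fold change = 2862.6773 / 1209.1339 = 2.36754
log2(2.36754) = 1.2434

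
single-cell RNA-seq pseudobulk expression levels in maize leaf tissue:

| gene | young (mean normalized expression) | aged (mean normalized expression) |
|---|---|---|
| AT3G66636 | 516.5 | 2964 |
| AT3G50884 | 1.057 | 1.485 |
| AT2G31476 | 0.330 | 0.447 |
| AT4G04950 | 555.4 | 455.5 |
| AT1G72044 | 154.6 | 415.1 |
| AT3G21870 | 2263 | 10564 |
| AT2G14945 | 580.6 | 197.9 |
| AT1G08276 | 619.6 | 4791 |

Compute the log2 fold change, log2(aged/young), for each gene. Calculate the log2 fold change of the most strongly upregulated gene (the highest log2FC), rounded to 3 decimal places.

2.951

log2(2964/516.5) = 2.521  (AT3G66636)
log2(1.485/1.057) = 0.490  (AT3G50884)
log2(0.447/0.330) = 0.438  (AT2G31476)
log2(455.5/555.4) = -0.286  (AT4G04950)
log2(415.1/154.6) = 1.425  (AT1G72044)
log2(10564/2263) = 2.223  (AT3G21870)
log2(197.9/580.6) = -1.553  (AT2G14945)
log2(4791/619.6) = 2.951  (AT1G08276)
AT1G08276 is most strongly upregulated.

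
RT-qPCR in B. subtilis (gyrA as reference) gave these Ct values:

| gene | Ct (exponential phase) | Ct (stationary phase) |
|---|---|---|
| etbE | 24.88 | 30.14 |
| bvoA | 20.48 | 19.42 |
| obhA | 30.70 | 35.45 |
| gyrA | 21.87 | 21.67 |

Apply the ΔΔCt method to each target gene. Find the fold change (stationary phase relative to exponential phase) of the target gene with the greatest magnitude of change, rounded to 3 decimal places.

etbE: ΔΔCt = (30.14−21.67) − (24.88−21.87) = 8.47 − 3.01 = 5.46; fold change = 2^-5.46 = 0.023
bvoA: ΔΔCt = (19.42−21.67) − (20.48−21.87) = -2.25 − (-1.39) = -0.86; fold change = 2^0.86 = 1.815
obhA: ΔΔCt = (35.45−21.67) − (30.70−21.87) = 13.78 − 8.83 = 4.95; fold change = 2^-4.95 = 0.032
etbE has the largest |ΔΔCt| = 5.46.

0.023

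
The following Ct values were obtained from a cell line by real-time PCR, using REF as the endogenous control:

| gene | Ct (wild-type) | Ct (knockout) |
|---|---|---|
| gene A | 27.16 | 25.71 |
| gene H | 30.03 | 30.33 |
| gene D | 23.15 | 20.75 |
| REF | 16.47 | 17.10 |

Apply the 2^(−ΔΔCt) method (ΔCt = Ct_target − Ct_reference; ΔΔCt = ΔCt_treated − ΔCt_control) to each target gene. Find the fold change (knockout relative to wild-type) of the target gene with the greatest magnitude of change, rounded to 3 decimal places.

8.168

gene A: ΔΔCt = (25.71−17.10) − (27.16−16.47) = 8.61 − 10.69 = -2.08; fold change = 2^2.08 = 4.228
gene H: ΔΔCt = (30.33−17.10) − (30.03−16.47) = 13.23 − 13.56 = -0.33; fold change = 2^0.33 = 1.257
gene D: ΔΔCt = (20.75−17.10) − (23.15−16.47) = 3.65 − 6.68 = -3.03; fold change = 2^3.03 = 8.168
gene D has the largest |ΔΔCt| = 3.03.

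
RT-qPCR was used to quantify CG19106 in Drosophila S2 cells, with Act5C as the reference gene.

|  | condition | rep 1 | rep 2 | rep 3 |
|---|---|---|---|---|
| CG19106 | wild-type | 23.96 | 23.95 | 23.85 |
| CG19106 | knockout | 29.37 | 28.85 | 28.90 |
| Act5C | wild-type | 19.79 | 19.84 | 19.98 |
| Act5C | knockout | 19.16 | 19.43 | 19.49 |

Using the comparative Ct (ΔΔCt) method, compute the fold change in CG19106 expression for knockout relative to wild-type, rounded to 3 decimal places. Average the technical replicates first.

Mean Ct: CG19106 wild-type 23.920; CG19106 knockout 29.040; Act5C wild-type 19.870; Act5C knockout 19.360
ΔCt(wild-type) = 23.920 − 19.870 = 4.050
ΔCt(knockout) = 29.040 − 19.360 = 9.680
ΔΔCt = 9.680 − 4.050 = 5.630
Fold change = 2^(−5.630) = 0.0202

0.020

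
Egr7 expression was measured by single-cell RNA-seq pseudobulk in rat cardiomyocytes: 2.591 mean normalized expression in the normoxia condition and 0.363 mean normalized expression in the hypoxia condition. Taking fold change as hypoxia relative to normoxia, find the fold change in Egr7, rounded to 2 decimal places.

0.14

Fold change = 0.363 / 2.591 = 0.140
Egr7 is downregulated.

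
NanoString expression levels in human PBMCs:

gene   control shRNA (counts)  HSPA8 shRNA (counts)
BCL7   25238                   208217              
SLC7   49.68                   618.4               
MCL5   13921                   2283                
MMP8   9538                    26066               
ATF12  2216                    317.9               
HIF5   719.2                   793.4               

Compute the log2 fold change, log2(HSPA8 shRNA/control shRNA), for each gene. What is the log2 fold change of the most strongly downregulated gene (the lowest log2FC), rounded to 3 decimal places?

log2(208217/25238) = 3.044  (BCL7)
log2(618.4/49.68) = 3.638  (SLC7)
log2(2283/13921) = -2.608  (MCL5)
log2(26066/9538) = 1.450  (MMP8)
log2(317.9/2216) = -2.801  (ATF12)
log2(793.4/719.2) = 0.142  (HIF5)
ATF12 is most strongly downregulated.

-2.801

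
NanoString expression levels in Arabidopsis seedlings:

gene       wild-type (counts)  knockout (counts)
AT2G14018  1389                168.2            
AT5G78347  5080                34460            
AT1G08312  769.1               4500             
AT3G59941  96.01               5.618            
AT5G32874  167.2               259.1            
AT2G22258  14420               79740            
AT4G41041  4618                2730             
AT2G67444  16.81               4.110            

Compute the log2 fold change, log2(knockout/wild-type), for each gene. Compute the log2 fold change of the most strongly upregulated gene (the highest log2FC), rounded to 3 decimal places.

2.762

log2(168.2/1389) = -3.046  (AT2G14018)
log2(34460/5080) = 2.762  (AT5G78347)
log2(4500/769.1) = 2.549  (AT1G08312)
log2(5.618/96.01) = -4.095  (AT3G59941)
log2(259.1/167.2) = 0.632  (AT5G32874)
log2(79740/14420) = 2.467  (AT2G22258)
log2(2730/4618) = -0.758  (AT4G41041)
log2(4.110/16.81) = -2.032  (AT2G67444)
AT5G78347 is most strongly upregulated.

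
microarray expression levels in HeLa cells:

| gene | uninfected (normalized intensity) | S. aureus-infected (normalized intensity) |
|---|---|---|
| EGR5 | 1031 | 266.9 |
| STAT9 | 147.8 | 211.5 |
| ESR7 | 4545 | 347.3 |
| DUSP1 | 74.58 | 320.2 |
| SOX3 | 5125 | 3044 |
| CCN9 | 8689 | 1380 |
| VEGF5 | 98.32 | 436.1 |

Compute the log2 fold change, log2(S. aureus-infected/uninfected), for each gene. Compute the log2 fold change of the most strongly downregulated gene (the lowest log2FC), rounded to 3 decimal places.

log2(266.9/1031) = -1.950  (EGR5)
log2(211.5/147.8) = 0.517  (STAT9)
log2(347.3/4545) = -3.710  (ESR7)
log2(320.2/74.58) = 2.102  (DUSP1)
log2(3044/5125) = -0.752  (SOX3)
log2(1380/8689) = -2.655  (CCN9)
log2(436.1/98.32) = 2.149  (VEGF5)
ESR7 is most strongly downregulated.

-3.710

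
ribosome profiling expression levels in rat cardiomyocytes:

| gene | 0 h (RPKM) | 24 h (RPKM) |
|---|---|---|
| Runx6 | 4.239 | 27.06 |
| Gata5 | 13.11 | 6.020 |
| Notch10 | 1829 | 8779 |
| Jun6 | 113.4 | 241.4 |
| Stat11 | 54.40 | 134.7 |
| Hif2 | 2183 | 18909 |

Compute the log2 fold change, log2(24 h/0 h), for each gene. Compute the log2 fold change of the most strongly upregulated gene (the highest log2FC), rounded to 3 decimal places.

log2(27.06/4.239) = 2.674  (Runx6)
log2(6.020/13.11) = -1.123  (Gata5)
log2(8779/1829) = 2.263  (Notch10)
log2(241.4/113.4) = 1.090  (Jun6)
log2(134.7/54.40) = 1.308  (Stat11)
log2(18909/2183) = 3.115  (Hif2)
Hif2 is most strongly upregulated.

3.115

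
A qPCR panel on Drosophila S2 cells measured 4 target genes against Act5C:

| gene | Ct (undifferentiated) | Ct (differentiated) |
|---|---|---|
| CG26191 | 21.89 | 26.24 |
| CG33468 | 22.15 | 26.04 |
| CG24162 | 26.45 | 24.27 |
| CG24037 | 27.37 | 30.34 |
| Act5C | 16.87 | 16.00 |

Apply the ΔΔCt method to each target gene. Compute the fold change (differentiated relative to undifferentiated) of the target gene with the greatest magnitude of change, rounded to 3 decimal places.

CG26191: ΔΔCt = (26.24−16.00) − (21.89−16.87) = 10.24 − 5.02 = 5.22; fold change = 2^-5.22 = 0.027
CG33468: ΔΔCt = (26.04−16.00) − (22.15−16.87) = 10.04 − 5.28 = 4.76; fold change = 2^-4.76 = 0.037
CG24162: ΔΔCt = (24.27−16.00) − (26.45−16.87) = 8.27 − 9.58 = -1.31; fold change = 2^1.31 = 2.479
CG24037: ΔΔCt = (30.34−16.00) − (27.37−16.87) = 14.34 − 10.50 = 3.84; fold change = 2^-3.84 = 0.070
CG26191 has the largest |ΔΔCt| = 5.22.

0.027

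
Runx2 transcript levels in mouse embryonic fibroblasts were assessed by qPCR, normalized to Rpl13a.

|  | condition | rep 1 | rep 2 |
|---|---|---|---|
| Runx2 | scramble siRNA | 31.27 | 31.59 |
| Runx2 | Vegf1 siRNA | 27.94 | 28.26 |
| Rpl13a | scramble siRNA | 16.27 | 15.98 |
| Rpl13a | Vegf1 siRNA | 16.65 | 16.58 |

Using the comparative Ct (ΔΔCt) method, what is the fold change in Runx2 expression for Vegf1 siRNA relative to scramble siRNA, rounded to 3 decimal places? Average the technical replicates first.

14.123

Mean Ct: Runx2 scramble siRNA 31.430; Runx2 Vegf1 siRNA 28.100; Rpl13a scramble siRNA 16.125; Rpl13a Vegf1 siRNA 16.615
ΔCt(scramble siRNA) = 31.430 − 16.125 = 15.305
ΔCt(Vegf1 siRNA) = 28.100 − 16.615 = 11.485
ΔΔCt = 11.485 − 15.305 = -3.820
Fold change = 2^(−(-3.820)) = 2^3.820 = 14.1232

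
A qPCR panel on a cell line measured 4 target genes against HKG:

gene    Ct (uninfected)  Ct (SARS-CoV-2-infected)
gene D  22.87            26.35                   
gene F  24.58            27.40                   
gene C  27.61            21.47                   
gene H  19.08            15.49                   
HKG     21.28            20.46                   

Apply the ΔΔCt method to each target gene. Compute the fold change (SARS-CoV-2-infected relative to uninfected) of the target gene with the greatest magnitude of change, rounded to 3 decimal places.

gene D: ΔΔCt = (26.35−20.46) − (22.87−21.28) = 5.89 − 1.59 = 4.30; fold change = 2^-4.30 = 0.051
gene F: ΔΔCt = (27.40−20.46) − (24.58−21.28) = 6.94 − 3.30 = 3.64; fold change = 2^-3.64 = 0.080
gene C: ΔΔCt = (21.47−20.46) − (27.61−21.28) = 1.01 − 6.33 = -5.32; fold change = 2^5.32 = 39.947
gene H: ΔΔCt = (15.49−20.46) − (19.08−21.28) = -4.97 − (-2.20) = -2.77; fold change = 2^2.77 = 6.821
gene C has the largest |ΔΔCt| = 5.32.

39.947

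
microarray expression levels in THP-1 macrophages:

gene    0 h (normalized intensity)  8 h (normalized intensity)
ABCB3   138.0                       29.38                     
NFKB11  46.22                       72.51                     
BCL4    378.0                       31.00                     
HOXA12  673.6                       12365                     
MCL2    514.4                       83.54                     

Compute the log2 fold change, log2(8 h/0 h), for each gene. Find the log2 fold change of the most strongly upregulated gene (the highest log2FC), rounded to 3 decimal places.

4.198

log2(29.38/138.0) = -2.232  (ABCB3)
log2(72.51/46.22) = 0.650  (NFKB11)
log2(31.00/378.0) = -3.608  (BCL4)
log2(12365/673.6) = 4.198  (HOXA12)
log2(83.54/514.4) = -2.622  (MCL2)
HOXA12 is most strongly upregulated.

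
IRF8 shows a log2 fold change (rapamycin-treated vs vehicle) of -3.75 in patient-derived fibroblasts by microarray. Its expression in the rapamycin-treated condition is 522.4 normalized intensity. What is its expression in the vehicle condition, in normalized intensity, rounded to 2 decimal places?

7028.55

Fold change = 2^(-3.75) = 0.0743
vehicle expression = 522.4 / 0.0743 = 7028.55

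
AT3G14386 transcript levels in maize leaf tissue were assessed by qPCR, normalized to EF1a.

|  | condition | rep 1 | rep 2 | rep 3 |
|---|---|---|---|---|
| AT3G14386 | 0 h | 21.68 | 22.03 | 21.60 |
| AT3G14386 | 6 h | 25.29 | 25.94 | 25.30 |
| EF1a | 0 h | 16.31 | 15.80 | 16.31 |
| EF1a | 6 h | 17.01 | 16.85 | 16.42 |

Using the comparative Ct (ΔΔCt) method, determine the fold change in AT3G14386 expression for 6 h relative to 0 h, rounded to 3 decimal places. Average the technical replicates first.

0.115

Mean Ct: AT3G14386 0 h 21.770; AT3G14386 6 h 25.510; EF1a 0 h 16.140; EF1a 6 h 16.760
ΔCt(0 h) = 21.770 − 16.140 = 5.630
ΔCt(6 h) = 25.510 − 16.760 = 8.750
ΔΔCt = 8.750 − 5.630 = 3.120
Fold change = 2^(−3.120) = 0.1150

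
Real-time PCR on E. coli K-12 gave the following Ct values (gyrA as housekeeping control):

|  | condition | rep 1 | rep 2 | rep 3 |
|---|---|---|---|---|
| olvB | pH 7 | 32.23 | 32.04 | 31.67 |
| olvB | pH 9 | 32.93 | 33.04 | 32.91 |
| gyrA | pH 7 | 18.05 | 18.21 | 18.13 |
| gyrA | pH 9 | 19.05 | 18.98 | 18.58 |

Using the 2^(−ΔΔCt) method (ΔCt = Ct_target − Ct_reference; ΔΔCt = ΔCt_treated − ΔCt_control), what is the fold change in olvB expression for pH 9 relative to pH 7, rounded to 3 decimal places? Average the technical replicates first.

0.847

Mean Ct: olvB pH 7 31.980; olvB pH 9 32.960; gyrA pH 7 18.130; gyrA pH 9 18.870
ΔCt(pH 7) = 31.980 − 18.130 = 13.850
ΔCt(pH 9) = 32.960 − 18.870 = 14.090
ΔΔCt = 14.090 − 13.850 = 0.240
Fold change = 2^(−0.240) = 0.8467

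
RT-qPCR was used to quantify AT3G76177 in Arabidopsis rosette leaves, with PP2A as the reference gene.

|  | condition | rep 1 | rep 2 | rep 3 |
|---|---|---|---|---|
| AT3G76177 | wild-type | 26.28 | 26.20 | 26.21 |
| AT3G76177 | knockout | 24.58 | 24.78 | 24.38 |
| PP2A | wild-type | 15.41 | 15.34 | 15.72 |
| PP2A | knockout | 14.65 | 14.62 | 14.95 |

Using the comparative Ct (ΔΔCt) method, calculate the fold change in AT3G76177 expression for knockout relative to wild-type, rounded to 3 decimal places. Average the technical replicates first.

1.866

Mean Ct: AT3G76177 wild-type 26.230; AT3G76177 knockout 24.580; PP2A wild-type 15.490; PP2A knockout 14.740
ΔCt(wild-type) = 26.230 − 15.490 = 10.740
ΔCt(knockout) = 24.580 − 14.740 = 9.840
ΔΔCt = 9.840 − 10.740 = -0.900
Fold change = 2^(−(-0.900)) = 2^0.900 = 1.8661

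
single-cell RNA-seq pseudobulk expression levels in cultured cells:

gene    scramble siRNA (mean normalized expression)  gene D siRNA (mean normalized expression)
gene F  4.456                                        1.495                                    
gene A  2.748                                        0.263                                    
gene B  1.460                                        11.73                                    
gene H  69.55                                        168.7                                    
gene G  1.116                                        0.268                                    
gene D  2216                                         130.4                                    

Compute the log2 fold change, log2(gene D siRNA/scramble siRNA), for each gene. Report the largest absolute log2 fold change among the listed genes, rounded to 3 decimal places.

4.087

log2(1.495/4.456) = -1.576  (gene F)
log2(0.263/2.748) = -3.385  (gene A)
log2(11.73/1.460) = 3.006  (gene B)
log2(168.7/69.55) = 1.278  (gene H)
log2(0.268/1.116) = -2.058  (gene G)
log2(130.4/2216) = -4.087  (gene D)
The largest magnitude belongs to gene D.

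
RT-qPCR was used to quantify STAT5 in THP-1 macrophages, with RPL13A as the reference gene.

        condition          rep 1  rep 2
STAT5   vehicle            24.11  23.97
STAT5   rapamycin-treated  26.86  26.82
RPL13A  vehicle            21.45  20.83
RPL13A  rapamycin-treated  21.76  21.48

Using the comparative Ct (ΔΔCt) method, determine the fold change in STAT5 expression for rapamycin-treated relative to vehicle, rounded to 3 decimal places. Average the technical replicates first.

0.200

Mean Ct: STAT5 vehicle 24.040; STAT5 rapamycin-treated 26.840; RPL13A vehicle 21.140; RPL13A rapamycin-treated 21.620
ΔCt(vehicle) = 24.040 − 21.140 = 2.900
ΔCt(rapamycin-treated) = 26.840 − 21.620 = 5.220
ΔΔCt = 5.220 − 2.900 = 2.320
Fold change = 2^(−2.320) = 0.2003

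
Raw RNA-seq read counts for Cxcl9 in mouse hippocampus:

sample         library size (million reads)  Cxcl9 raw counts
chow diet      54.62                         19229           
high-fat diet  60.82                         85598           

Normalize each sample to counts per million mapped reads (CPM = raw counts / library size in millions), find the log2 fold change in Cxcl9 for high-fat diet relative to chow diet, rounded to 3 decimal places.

1.999

CPM(chow diet) = 19229 / 54.62 = 352.0505
CPM(high-fat diet) = 85598 / 60.82 = 1407.3989
Fold change = 1407.3989 / 352.0505 = 3.99772
log2(3.99772) = 1.9992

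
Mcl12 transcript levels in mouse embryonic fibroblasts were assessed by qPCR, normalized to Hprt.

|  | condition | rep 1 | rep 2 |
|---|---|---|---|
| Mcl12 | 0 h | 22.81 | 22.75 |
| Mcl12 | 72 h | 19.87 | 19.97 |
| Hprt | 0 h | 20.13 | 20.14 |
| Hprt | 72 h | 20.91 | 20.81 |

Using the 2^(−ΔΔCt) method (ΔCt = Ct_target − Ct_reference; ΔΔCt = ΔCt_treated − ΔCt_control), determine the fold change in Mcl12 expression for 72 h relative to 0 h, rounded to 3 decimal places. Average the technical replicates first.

Mean Ct: Mcl12 0 h 22.780; Mcl12 72 h 19.920; Hprt 0 h 20.135; Hprt 72 h 20.860
ΔCt(0 h) = 22.780 − 20.135 = 2.645
ΔCt(72 h) = 19.920 − 20.860 = -0.940
ΔΔCt = -0.940 − 2.645 = -3.585
Fold change = 2^(−(-3.585)) = 2^3.585 = 12.0003

12.000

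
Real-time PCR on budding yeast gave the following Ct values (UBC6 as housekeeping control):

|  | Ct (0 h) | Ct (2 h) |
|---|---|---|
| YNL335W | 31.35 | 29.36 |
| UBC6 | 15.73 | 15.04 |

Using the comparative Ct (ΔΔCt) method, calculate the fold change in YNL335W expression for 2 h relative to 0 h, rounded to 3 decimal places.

ΔCt(0 h) = 31.350 − 15.730 = 15.620
ΔCt(2 h) = 29.360 − 15.040 = 14.320
ΔΔCt = 14.320 − 15.620 = -1.300
Fold change = 2^(−(-1.300)) = 2^1.300 = 2.4623

2.462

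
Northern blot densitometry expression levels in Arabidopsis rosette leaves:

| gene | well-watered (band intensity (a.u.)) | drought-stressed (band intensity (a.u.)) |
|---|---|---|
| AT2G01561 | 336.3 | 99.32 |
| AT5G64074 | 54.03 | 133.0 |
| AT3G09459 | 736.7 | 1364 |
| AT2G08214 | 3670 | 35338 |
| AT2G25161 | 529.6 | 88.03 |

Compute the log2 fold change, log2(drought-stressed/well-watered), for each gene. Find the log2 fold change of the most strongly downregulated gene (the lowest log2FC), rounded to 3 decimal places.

log2(99.32/336.3) = -1.760  (AT2G01561)
log2(133.0/54.03) = 1.300  (AT5G64074)
log2(1364/736.7) = 0.889  (AT3G09459)
log2(35338/3670) = 3.267  (AT2G08214)
log2(88.03/529.6) = -2.589  (AT2G25161)
AT2G25161 is most strongly downregulated.

-2.589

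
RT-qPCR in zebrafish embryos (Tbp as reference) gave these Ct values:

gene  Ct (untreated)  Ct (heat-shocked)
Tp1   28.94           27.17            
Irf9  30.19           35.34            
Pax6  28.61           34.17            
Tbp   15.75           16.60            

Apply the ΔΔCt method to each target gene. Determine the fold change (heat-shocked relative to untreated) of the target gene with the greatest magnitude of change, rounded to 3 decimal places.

Tp1: ΔΔCt = (27.17−16.60) − (28.94−15.75) = 10.57 − 13.19 = -2.62; fold change = 2^2.62 = 6.148
Irf9: ΔΔCt = (35.34−16.60) − (30.19−15.75) = 18.74 − 14.44 = 4.30; fold change = 2^-4.30 = 0.051
Pax6: ΔΔCt = (34.17−16.60) − (28.61−15.75) = 17.57 − 12.86 = 4.71; fold change = 2^-4.71 = 0.038
Pax6 has the largest |ΔΔCt| = 4.71.

0.038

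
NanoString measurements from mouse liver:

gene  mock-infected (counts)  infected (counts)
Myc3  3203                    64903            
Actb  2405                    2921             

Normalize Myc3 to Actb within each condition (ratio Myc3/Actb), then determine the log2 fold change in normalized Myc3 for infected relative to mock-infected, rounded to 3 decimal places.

Myc3/Actb (mock-infected) = 3203 / 2405 = 1.3318
Myc3/Actb (infected) = 64903 / 2921 = 22.219
Fold change = 22.219 / 1.3318 = 16.6837
log2(16.6837) = 4.0604

4.060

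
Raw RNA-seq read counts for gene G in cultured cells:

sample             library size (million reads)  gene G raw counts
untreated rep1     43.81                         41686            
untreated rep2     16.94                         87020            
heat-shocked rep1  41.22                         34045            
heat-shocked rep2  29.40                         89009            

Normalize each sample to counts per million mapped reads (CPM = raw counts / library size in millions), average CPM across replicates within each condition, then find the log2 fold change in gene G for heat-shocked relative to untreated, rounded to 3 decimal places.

-0.660

CPM(untreated rep1) = 41686 / 43.81 = 951.5179
CPM(untreated rep2) = 87020 / 16.94 = 5136.9540
CPM(heat-shocked rep1) = 34045 / 41.22 = 825.9340
CPM(heat-shocked rep2) = 89009 / 29.40 = 3027.5170
mean CPM(untreated) = 3044.2359; mean CPM(heat-shocked) = 1926.7255
Fold change = 1926.7255 / 3044.2359 = 0.63291
log2(0.63291) = -0.6599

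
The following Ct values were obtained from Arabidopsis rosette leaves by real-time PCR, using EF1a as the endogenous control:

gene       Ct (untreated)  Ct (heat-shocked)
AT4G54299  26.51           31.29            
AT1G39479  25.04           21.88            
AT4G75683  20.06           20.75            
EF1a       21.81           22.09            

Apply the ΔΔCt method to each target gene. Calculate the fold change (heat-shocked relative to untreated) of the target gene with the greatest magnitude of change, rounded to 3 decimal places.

AT4G54299: ΔΔCt = (31.29−22.09) − (26.51−21.81) = 9.20 − 4.70 = 4.50; fold change = 2^-4.50 = 0.044
AT1G39479: ΔΔCt = (21.88−22.09) − (25.04−21.81) = -0.21 − 3.23 = -3.44; fold change = 2^3.44 = 10.853
AT4G75683: ΔΔCt = (20.75−22.09) − (20.06−21.81) = -1.34 − (-1.75) = 0.41; fold change = 2^-0.41 = 0.753
AT4G54299 has the largest |ΔΔCt| = 4.50.

0.044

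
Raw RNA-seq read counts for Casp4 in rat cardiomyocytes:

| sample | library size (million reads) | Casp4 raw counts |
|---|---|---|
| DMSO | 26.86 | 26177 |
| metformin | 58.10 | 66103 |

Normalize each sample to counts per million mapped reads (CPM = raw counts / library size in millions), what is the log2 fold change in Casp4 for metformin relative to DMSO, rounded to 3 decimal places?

CPM(DMSO) = 26177 / 26.86 = 974.5719
CPM(metformin) = 66103 / 58.10 = 1137.7453
Fold change = 1137.7453 / 974.5719 = 1.16743
log2(1.16743) = 0.2233

0.223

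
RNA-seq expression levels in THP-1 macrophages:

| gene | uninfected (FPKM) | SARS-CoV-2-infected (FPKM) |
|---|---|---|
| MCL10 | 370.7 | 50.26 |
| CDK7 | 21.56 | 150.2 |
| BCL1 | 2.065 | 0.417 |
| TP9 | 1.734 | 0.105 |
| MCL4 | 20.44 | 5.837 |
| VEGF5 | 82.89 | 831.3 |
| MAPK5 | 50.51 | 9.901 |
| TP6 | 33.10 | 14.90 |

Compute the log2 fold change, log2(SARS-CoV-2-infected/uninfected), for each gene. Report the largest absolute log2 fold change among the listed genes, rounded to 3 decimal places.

4.046

log2(50.26/370.7) = -2.883  (MCL10)
log2(150.2/21.56) = 2.800  (CDK7)
log2(0.417/2.065) = -2.308  (BCL1)
log2(0.105/1.734) = -4.046  (TP9)
log2(5.837/20.44) = -1.808  (MCL4)
log2(831.3/82.89) = 3.326  (VEGF5)
log2(9.901/50.51) = -2.351  (MAPK5)
log2(14.90/33.10) = -1.152  (TP6)
The largest magnitude belongs to TP9.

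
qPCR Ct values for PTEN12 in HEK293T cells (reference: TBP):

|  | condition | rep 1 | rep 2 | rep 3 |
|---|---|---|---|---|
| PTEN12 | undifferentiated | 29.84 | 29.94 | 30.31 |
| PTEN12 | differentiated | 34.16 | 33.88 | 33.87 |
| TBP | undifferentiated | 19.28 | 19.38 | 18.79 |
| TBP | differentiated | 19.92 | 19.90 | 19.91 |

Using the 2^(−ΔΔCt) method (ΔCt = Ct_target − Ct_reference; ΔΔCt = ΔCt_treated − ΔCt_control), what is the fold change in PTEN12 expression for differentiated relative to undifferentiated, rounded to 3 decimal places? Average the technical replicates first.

0.110

Mean Ct: PTEN12 undifferentiated 30.030; PTEN12 differentiated 33.970; TBP undifferentiated 19.150; TBP differentiated 19.910
ΔCt(undifferentiated) = 30.030 − 19.150 = 10.880
ΔCt(differentiated) = 33.970 − 19.910 = 14.060
ΔΔCt = 14.060 − 10.880 = 3.180
Fold change = 2^(−3.180) = 0.1103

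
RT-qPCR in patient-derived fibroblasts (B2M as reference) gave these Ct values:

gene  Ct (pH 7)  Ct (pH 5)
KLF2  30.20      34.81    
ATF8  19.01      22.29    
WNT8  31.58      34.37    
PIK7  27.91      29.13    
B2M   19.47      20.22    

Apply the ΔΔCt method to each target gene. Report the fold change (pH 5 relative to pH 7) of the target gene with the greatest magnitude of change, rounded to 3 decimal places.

0.069

KLF2: ΔΔCt = (34.81−20.22) − (30.20−19.47) = 14.59 − 10.73 = 3.86; fold change = 2^-3.86 = 0.069
ATF8: ΔΔCt = (22.29−20.22) − (19.01−19.47) = 2.07 − (-0.46) = 2.53; fold change = 2^-2.53 = 0.173
WNT8: ΔΔCt = (34.37−20.22) − (31.58−19.47) = 14.15 − 12.11 = 2.04; fold change = 2^-2.04 = 0.243
PIK7: ΔΔCt = (29.13−20.22) − (27.91−19.47) = 8.91 − 8.44 = 0.47; fold change = 2^-0.47 = 0.722
KLF2 has the largest |ΔΔCt| = 3.86.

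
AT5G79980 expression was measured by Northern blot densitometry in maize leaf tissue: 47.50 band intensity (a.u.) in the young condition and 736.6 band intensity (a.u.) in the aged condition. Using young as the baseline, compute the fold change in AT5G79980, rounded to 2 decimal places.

Fold change = 736.6 / 47.50 = 15.507
AT5G79980 is upregulated.

15.51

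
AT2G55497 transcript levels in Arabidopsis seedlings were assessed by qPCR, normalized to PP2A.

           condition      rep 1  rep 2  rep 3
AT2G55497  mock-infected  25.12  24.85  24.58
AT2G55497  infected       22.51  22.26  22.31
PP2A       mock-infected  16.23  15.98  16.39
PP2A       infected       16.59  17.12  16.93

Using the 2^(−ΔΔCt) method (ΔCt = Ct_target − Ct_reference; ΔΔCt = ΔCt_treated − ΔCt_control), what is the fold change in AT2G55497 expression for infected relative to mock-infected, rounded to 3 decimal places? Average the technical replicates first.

9.000

Mean Ct: AT2G55497 mock-infected 24.850; AT2G55497 infected 22.360; PP2A mock-infected 16.200; PP2A infected 16.880
ΔCt(mock-infected) = 24.850 − 16.200 = 8.650
ΔCt(infected) = 22.360 − 16.880 = 5.480
ΔΔCt = 5.480 − 8.650 = -3.170
Fold change = 2^(−(-3.170)) = 2^3.170 = 9.0005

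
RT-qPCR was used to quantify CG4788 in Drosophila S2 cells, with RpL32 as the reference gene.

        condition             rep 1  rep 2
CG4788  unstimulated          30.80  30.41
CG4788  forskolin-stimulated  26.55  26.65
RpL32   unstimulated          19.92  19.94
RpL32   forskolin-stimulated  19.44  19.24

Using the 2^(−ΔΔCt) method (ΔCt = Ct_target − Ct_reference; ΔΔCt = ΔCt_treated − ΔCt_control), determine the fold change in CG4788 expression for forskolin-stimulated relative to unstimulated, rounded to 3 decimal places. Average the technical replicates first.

Mean Ct: CG4788 unstimulated 30.605; CG4788 forskolin-stimulated 26.600; RpL32 unstimulated 19.930; RpL32 forskolin-stimulated 19.340
ΔCt(unstimulated) = 30.605 − 19.930 = 10.675
ΔCt(forskolin-stimulated) = 26.600 − 19.340 = 7.260
ΔΔCt = 7.260 − 10.675 = -3.415
Fold change = 2^(−(-3.415)) = 2^3.415 = 10.6664

10.666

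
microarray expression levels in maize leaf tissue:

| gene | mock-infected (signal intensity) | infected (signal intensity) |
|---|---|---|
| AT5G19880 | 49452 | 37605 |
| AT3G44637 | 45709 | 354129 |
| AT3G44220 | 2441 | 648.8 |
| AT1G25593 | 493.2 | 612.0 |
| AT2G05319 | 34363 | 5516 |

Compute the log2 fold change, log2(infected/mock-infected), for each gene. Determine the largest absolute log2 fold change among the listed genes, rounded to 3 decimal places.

log2(37605/49452) = -0.395  (AT5G19880)
log2(354129/45709) = 2.954  (AT3G44637)
log2(648.8/2441) = -1.912  (AT3G44220)
log2(612.0/493.2) = 0.311  (AT1G25593)
log2(5516/34363) = -2.639  (AT2G05319)
The largest magnitude belongs to AT3G44637.

2.954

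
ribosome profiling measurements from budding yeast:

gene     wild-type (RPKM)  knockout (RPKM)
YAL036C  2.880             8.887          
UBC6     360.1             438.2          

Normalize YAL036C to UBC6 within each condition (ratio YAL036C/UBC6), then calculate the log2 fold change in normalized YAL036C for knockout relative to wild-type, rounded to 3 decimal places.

YAL036C/UBC6 (wild-type) = 2.880 / 360.1 = 0.0079978
YAL036C/UBC6 (knockout) = 8.887 / 438.2 = 0.020281
Fold change = 0.020281 / 0.0079978 = 2.5358
log2(2.5358) = 1.3424

1.342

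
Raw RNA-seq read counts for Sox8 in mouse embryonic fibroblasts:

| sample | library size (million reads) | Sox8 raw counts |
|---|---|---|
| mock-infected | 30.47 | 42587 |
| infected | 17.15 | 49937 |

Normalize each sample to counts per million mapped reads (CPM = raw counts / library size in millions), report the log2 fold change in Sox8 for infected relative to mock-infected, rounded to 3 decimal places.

1.059

CPM(mock-infected) = 42587 / 30.47 = 1397.6698
CPM(infected) = 49937 / 17.15 = 2911.7784
Fold change = 2911.7784 / 1397.6698 = 2.08331
log2(2.08331) = 1.0589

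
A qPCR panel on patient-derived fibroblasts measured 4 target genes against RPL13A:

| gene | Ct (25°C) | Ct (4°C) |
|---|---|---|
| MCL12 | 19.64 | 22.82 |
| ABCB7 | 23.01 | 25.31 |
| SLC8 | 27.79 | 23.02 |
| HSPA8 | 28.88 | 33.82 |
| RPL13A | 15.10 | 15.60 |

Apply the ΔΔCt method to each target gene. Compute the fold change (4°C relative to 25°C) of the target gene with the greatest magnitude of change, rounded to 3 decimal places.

38.586

MCL12: ΔΔCt = (22.82−15.60) − (19.64−15.10) = 7.22 − 4.54 = 2.68; fold change = 2^-2.68 = 0.156
ABCB7: ΔΔCt = (25.31−15.60) − (23.01−15.10) = 9.71 − 7.91 = 1.80; fold change = 2^-1.80 = 0.287
SLC8: ΔΔCt = (23.02−15.60) − (27.79−15.10) = 7.42 − 12.69 = -5.27; fold change = 2^5.27 = 38.586
HSPA8: ΔΔCt = (33.82−15.60) − (28.88−15.10) = 18.22 − 13.78 = 4.44; fold change = 2^-4.44 = 0.046
SLC8 has the largest |ΔΔCt| = 5.27.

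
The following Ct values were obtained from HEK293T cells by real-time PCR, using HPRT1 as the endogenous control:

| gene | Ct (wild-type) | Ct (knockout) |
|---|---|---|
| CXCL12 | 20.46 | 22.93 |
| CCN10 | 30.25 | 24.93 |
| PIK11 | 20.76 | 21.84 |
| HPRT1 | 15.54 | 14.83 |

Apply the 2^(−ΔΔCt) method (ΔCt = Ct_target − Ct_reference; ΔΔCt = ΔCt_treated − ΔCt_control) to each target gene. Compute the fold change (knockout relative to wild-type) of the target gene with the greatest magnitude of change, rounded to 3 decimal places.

CXCL12: ΔΔCt = (22.93−14.83) − (20.46−15.54) = 8.10 − 4.92 = 3.18; fold change = 2^-3.18 = 0.110
CCN10: ΔΔCt = (24.93−14.83) − (30.25−15.54) = 10.10 − 14.71 = -4.61; fold change = 2^4.61 = 24.420
PIK11: ΔΔCt = (21.84−14.83) − (20.76−15.54) = 7.01 − 5.22 = 1.79; fold change = 2^-1.79 = 0.289
CCN10 has the largest |ΔΔCt| = 4.61.

24.420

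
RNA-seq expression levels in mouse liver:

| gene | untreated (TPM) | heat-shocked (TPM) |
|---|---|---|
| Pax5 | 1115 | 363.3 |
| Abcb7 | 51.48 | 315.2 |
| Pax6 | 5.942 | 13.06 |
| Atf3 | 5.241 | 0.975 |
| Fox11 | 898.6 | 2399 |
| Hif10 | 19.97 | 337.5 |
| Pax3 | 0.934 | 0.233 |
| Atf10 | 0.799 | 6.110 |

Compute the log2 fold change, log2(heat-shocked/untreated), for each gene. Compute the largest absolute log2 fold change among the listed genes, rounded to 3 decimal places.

log2(363.3/1115) = -1.618  (Pax5)
log2(315.2/51.48) = 2.614  (Abcb7)
log2(13.06/5.942) = 1.136  (Pax6)
log2(0.975/5.241) = -2.426  (Atf3)
log2(2399/898.6) = 1.417  (Fox11)
log2(337.5/19.97) = 4.079  (Hif10)
log2(0.233/0.934) = -2.003  (Pax3)
log2(6.110/0.799) = 2.935  (Atf10)
The largest magnitude belongs to Hif10.

4.079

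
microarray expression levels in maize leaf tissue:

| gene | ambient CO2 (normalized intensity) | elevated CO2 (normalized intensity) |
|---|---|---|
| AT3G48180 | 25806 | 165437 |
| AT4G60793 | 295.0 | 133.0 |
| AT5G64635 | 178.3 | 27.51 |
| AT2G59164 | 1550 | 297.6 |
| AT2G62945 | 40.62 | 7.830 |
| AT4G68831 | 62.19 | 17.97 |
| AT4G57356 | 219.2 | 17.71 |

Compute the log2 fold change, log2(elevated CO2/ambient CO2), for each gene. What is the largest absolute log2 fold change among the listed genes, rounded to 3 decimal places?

log2(165437/25806) = 2.681  (AT3G48180)
log2(133.0/295.0) = -1.149  (AT4G60793)
log2(27.51/178.3) = -2.696  (AT5G64635)
log2(297.6/1550) = -2.381  (AT2G59164)
log2(7.830/40.62) = -2.375  (AT2G62945)
log2(17.97/62.19) = -1.791  (AT4G68831)
log2(17.71/219.2) = -3.630  (AT4G57356)
The largest magnitude belongs to AT4G57356.

3.630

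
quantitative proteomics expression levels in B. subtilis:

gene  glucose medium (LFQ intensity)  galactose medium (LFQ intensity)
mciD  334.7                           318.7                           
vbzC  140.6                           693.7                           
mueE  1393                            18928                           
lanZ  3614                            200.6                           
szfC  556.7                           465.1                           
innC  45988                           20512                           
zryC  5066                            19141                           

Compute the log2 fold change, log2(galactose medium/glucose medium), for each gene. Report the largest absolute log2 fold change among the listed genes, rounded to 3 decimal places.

4.171

log2(318.7/334.7) = -0.071  (mciD)
log2(693.7/140.6) = 2.303  (vbzC)
log2(18928/1393) = 3.764  (mueE)
log2(200.6/3614) = -4.171  (lanZ)
log2(465.1/556.7) = -0.259  (szfC)
log2(20512/45988) = -1.165  (innC)
log2(19141/5066) = 1.918  (zryC)
The largest magnitude belongs to lanZ.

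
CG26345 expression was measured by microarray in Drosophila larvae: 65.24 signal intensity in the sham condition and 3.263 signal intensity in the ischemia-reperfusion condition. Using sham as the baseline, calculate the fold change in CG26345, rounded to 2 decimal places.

0.05

Fold change = 3.263 / 65.24 = 0.050
CG26345 is downregulated.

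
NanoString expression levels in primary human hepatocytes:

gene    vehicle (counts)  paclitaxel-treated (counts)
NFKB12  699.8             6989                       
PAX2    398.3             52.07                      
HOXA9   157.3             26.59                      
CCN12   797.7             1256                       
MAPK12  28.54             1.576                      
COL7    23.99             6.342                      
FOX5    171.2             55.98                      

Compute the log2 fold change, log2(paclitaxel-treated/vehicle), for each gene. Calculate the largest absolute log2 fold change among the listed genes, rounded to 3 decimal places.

4.179

log2(6989/699.8) = 3.320  (NFKB12)
log2(52.07/398.3) = -2.935  (PAX2)
log2(26.59/157.3) = -2.565  (HOXA9)
log2(1256/797.7) = 0.655  (CCN12)
log2(1.576/28.54) = -4.179  (MAPK12)
log2(6.342/23.99) = -1.919  (COL7)
log2(55.98/171.2) = -1.613  (FOX5)
The largest magnitude belongs to MAPK12.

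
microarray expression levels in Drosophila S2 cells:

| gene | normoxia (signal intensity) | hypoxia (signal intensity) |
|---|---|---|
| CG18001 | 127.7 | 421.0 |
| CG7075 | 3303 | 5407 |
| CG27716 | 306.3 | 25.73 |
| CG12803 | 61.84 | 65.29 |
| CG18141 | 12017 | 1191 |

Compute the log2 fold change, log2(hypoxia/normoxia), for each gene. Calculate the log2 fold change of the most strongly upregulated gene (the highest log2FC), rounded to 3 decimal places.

1.721

log2(421.0/127.7) = 1.721  (CG18001)
log2(5407/3303) = 0.711  (CG7075)
log2(25.73/306.3) = -3.573  (CG27716)
log2(65.29/61.84) = 0.078  (CG12803)
log2(1191/12017) = -3.335  (CG18141)
CG18001 is most strongly upregulated.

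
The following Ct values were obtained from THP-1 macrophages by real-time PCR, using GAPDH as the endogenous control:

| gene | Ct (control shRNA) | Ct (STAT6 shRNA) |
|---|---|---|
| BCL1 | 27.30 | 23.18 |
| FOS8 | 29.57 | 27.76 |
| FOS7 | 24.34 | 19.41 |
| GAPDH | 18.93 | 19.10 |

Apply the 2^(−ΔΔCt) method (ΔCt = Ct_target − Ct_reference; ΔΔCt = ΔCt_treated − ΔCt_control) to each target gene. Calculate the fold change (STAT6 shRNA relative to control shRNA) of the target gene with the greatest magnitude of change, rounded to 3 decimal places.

BCL1: ΔΔCt = (23.18−19.10) − (27.30−18.93) = 4.08 − 8.37 = -4.29; fold change = 2^4.29 = 19.562
FOS8: ΔΔCt = (27.76−19.10) − (29.57−18.93) = 8.66 − 10.64 = -1.98; fold change = 2^1.98 = 3.945
FOS7: ΔΔCt = (19.41−19.10) − (24.34−18.93) = 0.31 − 5.41 = -5.10; fold change = 2^5.10 = 34.297
FOS7 has the largest |ΔΔCt| = 5.10.

34.297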